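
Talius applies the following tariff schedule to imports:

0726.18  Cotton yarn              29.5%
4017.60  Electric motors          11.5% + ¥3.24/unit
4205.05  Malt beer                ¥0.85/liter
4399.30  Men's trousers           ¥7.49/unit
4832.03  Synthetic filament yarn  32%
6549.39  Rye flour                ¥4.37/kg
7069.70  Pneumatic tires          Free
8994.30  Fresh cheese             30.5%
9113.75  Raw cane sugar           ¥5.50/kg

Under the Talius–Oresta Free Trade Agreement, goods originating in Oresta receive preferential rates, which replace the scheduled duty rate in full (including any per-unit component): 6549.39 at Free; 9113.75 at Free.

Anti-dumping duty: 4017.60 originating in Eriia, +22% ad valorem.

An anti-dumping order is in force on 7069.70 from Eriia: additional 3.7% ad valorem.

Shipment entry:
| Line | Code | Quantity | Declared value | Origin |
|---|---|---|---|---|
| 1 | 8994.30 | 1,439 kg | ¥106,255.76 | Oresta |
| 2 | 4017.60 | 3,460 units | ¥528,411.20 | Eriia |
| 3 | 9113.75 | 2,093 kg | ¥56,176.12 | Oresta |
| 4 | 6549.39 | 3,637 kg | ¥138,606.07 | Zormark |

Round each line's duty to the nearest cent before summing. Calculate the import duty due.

¥236,529.85

Line 1 (8994.30, Oresta, 1,439 kg, ¥106,255.76):
Base rate for 8994.30 is 30.5%.
Origin Oresta is the FTA partner but 8994.30 is not on the preference list; base rate stands.
Duty = ¥106,255.76 × 30.5% = ¥32,408.01.
Line 2 (4017.60, Eriia, 3,460 units, ¥528,411.20):
Base rate for 4017.60 is 11.5% + ¥3.24/unit.
Additional duty on 4017.60 from Eriia: +22%. Applied ad valorem rate: 11.5% + 22% = 33.5%.
Duty = ¥528,411.20 × 33.5% + 3,460 × ¥3.24 = ¥188,228.15.
Line 3 (9113.75, Oresta, 2,093 kg, ¥56,176.12):
Base rate for 9113.75 is ¥5.50/kg.
Origin Oresta qualifies under the Talius–Oresta agreement and 9113.75 is covered: preferential rate Free applies instead.
Duty = ¥56,176.12 × 0% = ¥0.00.
Line 4 (6549.39, Zormark, 3,637 kg, ¥138,606.07):
Base rate for 6549.39 is ¥4.37/kg.
6549.39 has an FTA preferential rate, but origin Zormark is not Oresta; base rate stands.
Duty = 3,637 × ¥4.37 = ¥15,893.69.
Total = ¥32,408.01 + ¥188,228.15 + ¥0.00 + ¥15,893.69 = ¥236,529.85.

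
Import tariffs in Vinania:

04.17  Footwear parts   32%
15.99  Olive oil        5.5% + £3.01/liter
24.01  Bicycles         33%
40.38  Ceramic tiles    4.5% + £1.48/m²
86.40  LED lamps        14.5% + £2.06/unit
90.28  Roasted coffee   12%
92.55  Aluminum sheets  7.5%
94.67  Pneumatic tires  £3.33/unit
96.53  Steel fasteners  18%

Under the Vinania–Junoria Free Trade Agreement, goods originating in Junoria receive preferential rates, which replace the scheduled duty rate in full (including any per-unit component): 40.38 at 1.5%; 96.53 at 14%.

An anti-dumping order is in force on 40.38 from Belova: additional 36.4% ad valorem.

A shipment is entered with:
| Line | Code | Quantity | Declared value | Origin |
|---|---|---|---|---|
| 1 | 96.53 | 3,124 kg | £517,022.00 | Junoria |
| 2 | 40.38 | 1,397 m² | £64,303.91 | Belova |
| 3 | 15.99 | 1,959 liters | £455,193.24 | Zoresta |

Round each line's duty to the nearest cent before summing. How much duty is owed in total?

£131,683.16

Line 1 (96.53, Junoria, 3,124 kg, £517,022.00):
Base rate for 96.53 is 18%.
Origin Junoria qualifies under the Vinania–Junoria agreement and 96.53 is covered: preferential rate 14% applies instead.
Duty = £517,022.00 × 14% = £72,383.08.
Line 2 (40.38, Belova, 1,397 m², £64,303.91):
Base rate for 40.38 is 4.5% + £1.48/m².
40.38 has an FTA preferential rate, but origin Belova is not Junoria; base rate stands.
Additional duty on 40.38 from Belova: +36.4%. Applied ad valorem rate: 4.5% + 36.4% = 40.9%.
Duty = £64,303.91 × 40.9% + 1,397 × £1.48 = £28,367.86.
Line 3 (15.99, Zoresta, 1,959 liters, £455,193.24):
Base rate for 15.99 is 5.5% + £3.01/liter.
Duty = £455,193.24 × 5.5% + 1,959 × £3.01 = £30,932.22.
Total = £72,383.08 + £28,367.86 + £30,932.22 = £131,683.16.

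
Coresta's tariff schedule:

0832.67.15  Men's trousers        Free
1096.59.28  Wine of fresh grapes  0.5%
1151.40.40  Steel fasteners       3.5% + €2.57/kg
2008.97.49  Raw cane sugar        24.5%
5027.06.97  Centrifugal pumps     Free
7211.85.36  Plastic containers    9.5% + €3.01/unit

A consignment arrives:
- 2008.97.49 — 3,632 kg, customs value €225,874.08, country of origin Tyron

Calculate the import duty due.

€55,339.15

Line 1 (2008.97.49, Tyron, 3,632 kg, €225,874.08):
Base rate for 2008.97.49 is 24.5%.
Duty = €225,874.08 × 24.5% = €55,339.15.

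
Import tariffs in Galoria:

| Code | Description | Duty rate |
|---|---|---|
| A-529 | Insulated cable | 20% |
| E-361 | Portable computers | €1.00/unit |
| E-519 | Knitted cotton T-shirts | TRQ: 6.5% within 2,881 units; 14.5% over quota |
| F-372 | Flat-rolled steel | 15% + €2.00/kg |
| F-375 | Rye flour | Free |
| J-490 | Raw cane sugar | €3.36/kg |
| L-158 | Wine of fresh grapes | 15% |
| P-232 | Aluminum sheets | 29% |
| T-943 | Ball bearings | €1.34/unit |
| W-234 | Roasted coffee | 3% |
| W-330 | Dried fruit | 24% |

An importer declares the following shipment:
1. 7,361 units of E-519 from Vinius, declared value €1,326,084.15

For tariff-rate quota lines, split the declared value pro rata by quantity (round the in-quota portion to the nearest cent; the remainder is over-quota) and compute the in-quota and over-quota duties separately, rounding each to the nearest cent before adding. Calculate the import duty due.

€150,761.23

Line 1 (E-519, Vinius, 7,361 units, €1,326,084.15):
Code E-519 is under a tariff-rate quota (threshold 2,881 units). In-quota: 2,881 units at 6.5%; over-quota: 4,480 units at 14.5%.
Pro-rata value split: in-quota = €1,326,084.15 × 2,881/7,361 = €519,012.15; over-quota = €1,326,084.15 − €519,012.15 = €807,072.00.
In-quota duty = €519,012.15 × 6.5% = €33,735.79. Over-quota duty = €807,072.00 × 14.5% = €117,025.44.
Line duty = €33,735.79 + €117,025.44 = €150,761.23.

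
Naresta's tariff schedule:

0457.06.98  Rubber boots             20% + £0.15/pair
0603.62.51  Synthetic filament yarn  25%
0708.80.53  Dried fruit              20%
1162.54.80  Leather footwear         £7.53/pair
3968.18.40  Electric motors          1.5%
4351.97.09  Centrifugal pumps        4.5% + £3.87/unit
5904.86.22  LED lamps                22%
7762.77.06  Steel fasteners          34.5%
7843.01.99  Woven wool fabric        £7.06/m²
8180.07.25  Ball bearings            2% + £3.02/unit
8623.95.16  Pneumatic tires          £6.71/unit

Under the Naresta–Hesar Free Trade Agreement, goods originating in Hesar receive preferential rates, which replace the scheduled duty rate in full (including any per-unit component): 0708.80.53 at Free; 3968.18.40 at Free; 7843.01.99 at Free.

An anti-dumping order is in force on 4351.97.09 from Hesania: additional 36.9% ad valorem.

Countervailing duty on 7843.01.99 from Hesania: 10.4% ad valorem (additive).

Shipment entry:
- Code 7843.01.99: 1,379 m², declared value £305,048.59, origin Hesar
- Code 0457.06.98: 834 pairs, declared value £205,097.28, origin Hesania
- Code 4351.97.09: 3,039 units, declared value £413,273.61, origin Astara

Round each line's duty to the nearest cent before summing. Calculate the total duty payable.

£71,502.80

Line 1 (7843.01.99, Hesar, 1,379 m², £305,048.59):
Base rate for 7843.01.99 is £7.06/m².
Origin Hesar qualifies under the Naresta–Hesar agreement and 7843.01.99 is covered: preferential rate Free applies instead.
The additional-duty order on 7843.01.99 targets Hesania, not Hesar; it does not apply.
Duty = £305,048.59 × 0% = £0.00.
Line 2 (0457.06.98, Hesania, 834 pairs, £205,097.28):
Base rate for 0457.06.98 is 20% + £0.15/pair.
Duty = £205,097.28 × 20% + 834 × £0.15 = £41,144.56.
Line 3 (4351.97.09, Astara, 3,039 units, £413,273.61):
Base rate for 4351.97.09 is 4.5% + £3.87/unit.
The additional-duty order on 4351.97.09 targets Hesania, not Astara; it does not apply.
Duty = £413,273.61 × 4.5% + 3,039 × £3.87 = £30,358.24.
Total = £0.00 + £41,144.56 + £30,358.24 = £71,502.80.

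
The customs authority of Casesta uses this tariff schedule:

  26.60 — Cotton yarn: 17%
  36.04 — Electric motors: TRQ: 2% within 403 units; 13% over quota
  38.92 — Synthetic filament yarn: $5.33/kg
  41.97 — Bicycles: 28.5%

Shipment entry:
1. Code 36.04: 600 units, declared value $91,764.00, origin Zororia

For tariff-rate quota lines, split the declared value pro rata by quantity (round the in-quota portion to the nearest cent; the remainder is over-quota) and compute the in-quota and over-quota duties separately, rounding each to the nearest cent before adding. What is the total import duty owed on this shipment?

$5,149.49

Line 1 (36.04, Zororia, 600 units, $91,764.00):
Code 36.04 is under a tariff-rate quota (threshold 403 units). In-quota: 403 units at 2%; over-quota: 197 units at 13%.
Pro-rata value split: in-quota = $91,764.00 × 403/600 = $61,634.82; over-quota = $91,764.00 − $61,634.82 = $30,129.18.
In-quota duty = $61,634.82 × 2% = $1,232.70. Over-quota duty = $30,129.18 × 13% = $3,916.79.
Line duty = $1,232.70 + $3,916.79 = $5,149.49.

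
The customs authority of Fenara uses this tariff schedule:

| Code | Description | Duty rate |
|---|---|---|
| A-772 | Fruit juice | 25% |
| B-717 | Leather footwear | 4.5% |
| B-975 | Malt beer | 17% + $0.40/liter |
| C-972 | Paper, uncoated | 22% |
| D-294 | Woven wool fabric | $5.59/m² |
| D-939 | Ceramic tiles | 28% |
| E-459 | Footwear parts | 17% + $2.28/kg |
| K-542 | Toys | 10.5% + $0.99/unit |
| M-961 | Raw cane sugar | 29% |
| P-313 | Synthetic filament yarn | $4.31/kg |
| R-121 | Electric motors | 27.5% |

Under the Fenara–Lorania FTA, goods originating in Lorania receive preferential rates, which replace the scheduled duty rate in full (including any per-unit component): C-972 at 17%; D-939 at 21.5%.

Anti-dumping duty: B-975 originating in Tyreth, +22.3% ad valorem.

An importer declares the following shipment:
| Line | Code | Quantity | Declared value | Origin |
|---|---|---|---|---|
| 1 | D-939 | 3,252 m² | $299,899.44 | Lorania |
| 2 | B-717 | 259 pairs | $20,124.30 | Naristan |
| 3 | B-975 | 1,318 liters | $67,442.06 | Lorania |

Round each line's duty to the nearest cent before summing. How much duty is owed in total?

Line 1 (D-939, Lorania, 3,252 m², $299,899.44):
Base rate for D-939 is 28%.
Origin Lorania qualifies under the Fenara–Lorania agreement and D-939 is covered: preferential rate 21.5% applies instead.
Duty = $299,899.44 × 21.5% = $64,478.38.
Line 2 (B-717, Naristan, 259 pairs, $20,124.30):
Base rate for B-717 is 4.5%.
Duty = $20,124.30 × 4.5% = $905.59.
Line 3 (B-975, Lorania, 1,318 liters, $67,442.06):
Base rate for B-975 is 17% + $0.40/liter.
Origin Lorania is the FTA partner but B-975 is not on the preference list; base rate stands.
The additional-duty order on B-975 targets Tyreth, not Lorania; it does not apply.
Duty = $67,442.06 × 17% + 1,318 × $0.40 = $11,992.35.
Total = $64,478.38 + $905.59 + $11,992.35 = $77,376.32.

$77,376.32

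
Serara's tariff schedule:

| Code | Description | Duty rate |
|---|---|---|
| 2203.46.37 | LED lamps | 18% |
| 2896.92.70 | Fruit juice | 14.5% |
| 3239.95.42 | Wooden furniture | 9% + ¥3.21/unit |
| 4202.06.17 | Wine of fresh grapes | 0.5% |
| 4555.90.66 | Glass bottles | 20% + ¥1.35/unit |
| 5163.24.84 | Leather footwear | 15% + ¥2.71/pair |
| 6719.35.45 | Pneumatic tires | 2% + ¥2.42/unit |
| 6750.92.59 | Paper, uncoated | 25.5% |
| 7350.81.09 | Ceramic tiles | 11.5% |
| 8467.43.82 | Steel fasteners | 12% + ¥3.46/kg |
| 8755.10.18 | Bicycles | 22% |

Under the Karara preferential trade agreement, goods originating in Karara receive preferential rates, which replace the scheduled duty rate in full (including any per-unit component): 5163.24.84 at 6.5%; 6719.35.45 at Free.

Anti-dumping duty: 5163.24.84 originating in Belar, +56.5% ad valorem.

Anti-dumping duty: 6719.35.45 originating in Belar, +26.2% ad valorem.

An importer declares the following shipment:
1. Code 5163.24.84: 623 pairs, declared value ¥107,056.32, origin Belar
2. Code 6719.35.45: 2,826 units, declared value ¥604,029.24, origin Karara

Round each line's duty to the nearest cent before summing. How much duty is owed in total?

¥78,233.60

Line 1 (5163.24.84, Belar, 623 pairs, ¥107,056.32):
Base rate for 5163.24.84 is 15% + ¥2.71/pair.
5163.24.84 has an FTA preferential rate, but origin Belar is not Karara; base rate stands.
Additional duty on 5163.24.84 from Belar: +56.5%. Applied ad valorem rate: 15% + 56.5% = 71.5%.
Duty = ¥107,056.32 × 71.5% + 623 × ¥2.71 = ¥78,233.60.
Line 2 (6719.35.45, Karara, 2,826 units, ¥604,029.24):
Base rate for 6719.35.45 is 2% + ¥2.42/unit.
Origin Karara qualifies under the Serara–Karara agreement and 6719.35.45 is covered: preferential rate Free applies instead.
The additional-duty order on 6719.35.45 targets Belar, not Karara; it does not apply.
Duty = ¥604,029.24 × 0% = ¥0.00.
Total = ¥78,233.60 + ¥0.00 = ¥78,233.60.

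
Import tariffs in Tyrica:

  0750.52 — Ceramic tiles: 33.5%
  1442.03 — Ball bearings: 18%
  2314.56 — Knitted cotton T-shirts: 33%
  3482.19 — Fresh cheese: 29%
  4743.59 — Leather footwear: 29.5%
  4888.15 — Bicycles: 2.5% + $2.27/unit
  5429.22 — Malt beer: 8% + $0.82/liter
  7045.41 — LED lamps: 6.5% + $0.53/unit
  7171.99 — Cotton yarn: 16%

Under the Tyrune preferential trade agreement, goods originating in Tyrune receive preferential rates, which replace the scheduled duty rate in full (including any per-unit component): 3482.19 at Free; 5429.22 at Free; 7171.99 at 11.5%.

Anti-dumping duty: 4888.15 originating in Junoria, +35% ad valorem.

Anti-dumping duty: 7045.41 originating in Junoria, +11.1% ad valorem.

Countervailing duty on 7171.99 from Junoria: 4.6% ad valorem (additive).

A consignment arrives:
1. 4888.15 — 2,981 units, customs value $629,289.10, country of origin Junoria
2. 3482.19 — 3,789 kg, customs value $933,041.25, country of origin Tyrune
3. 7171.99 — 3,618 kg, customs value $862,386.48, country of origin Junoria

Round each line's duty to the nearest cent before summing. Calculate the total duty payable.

$420,401.89

Line 1 (4888.15, Junoria, 2,981 units, $629,289.10):
Base rate for 4888.15 is 2.5% + $2.27/unit.
Additional duty on 4888.15 from Junoria: +35%. Applied ad valorem rate: 2.5% + 35% = 37.5%.
Duty = $629,289.10 × 37.5% + 2,981 × $2.27 = $242,750.28.
Line 2 (3482.19, Tyrune, 3,789 kg, $933,041.25):
Base rate for 3482.19 is 29%.
Origin Tyrune qualifies under the Tyrica–Tyrune agreement and 3482.19 is covered: preferential rate Free applies instead.
Duty = $933,041.25 × 0% = $0.00.
Line 3 (7171.99, Junoria, 3,618 kg, $862,386.48):
Base rate for 7171.99 is 16%.
7171.99 has an FTA preferential rate, but origin Junoria is not Tyrune; base rate stands.
Additional duty on 7171.99 from Junoria: +4.6%. Applied ad valorem rate: 16% + 4.6% = 20.6%.
Duty = $862,386.48 × 20.6% = $177,651.61.
Total = $242,750.28 + $0.00 + $177,651.61 = $420,401.89.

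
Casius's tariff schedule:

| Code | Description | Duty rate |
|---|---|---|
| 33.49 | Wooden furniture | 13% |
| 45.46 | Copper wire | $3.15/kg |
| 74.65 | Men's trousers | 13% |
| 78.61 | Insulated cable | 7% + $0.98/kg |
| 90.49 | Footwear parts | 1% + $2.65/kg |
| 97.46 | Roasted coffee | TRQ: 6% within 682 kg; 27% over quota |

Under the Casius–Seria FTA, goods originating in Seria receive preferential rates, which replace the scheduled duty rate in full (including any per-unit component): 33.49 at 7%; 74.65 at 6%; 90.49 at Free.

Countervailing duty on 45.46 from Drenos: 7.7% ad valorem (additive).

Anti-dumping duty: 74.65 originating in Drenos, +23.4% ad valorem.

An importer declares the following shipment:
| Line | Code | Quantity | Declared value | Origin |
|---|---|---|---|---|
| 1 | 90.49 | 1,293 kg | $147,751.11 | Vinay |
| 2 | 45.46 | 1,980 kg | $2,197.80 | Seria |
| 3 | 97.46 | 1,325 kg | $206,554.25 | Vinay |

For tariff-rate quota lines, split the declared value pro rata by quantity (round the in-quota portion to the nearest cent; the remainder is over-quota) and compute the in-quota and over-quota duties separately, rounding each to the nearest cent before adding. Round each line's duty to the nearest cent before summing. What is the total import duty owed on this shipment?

Line 1 (90.49, Vinay, 1,293 kg, $147,751.11):
Base rate for 90.49 is 1% + $2.65/kg.
90.49 has an FTA preferential rate, but origin Vinay is not Seria; base rate stands.
Duty = $147,751.11 × 1% + 1,293 × $2.65 = $4,903.96.
Line 2 (45.46, Seria, 1,980 kg, $2,197.80):
Base rate for 45.46 is $3.15/kg.
Origin Seria is the FTA partner but 45.46 is not on the preference list; base rate stands.
The additional-duty order on 45.46 targets Drenos, not Seria; it does not apply.
Duty = 1,980 × $3.15 = $6,237.00.
Line 3 (97.46, Vinay, 1,325 kg, $206,554.25):
Code 97.46 is under a tariff-rate quota (threshold 682 kg). In-quota: 682 kg at 6%; over-quota: 643 kg at 27%.
Pro-rata value split: in-quota = $206,554.25 × 682/1,325 = $106,316.98; over-quota = $206,554.25 − $106,316.98 = $100,237.27.
In-quota duty = $106,316.98 × 6% = $6,379.02. Over-quota duty = $100,237.27 × 27% = $27,064.06.
Line duty = $6,379.02 + $27,064.06 = $33,443.08.
Total = $4,903.96 + $6,237.00 + $33,443.08 = $44,584.04.

$44,584.04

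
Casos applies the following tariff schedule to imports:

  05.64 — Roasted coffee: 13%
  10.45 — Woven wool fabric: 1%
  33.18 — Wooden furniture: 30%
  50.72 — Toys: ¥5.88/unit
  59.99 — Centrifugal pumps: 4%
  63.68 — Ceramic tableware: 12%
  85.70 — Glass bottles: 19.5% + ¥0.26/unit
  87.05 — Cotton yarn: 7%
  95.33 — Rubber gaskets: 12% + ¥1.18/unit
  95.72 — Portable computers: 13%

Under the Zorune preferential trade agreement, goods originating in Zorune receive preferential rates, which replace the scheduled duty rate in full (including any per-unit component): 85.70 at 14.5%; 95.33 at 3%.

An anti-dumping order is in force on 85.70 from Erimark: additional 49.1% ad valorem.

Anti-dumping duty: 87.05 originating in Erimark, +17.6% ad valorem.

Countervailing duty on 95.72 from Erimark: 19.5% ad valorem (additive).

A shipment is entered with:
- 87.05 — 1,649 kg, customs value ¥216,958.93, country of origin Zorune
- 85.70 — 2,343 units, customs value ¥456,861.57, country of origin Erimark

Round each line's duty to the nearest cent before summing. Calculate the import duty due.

¥329,203.35

Line 1 (87.05, Zorune, 1,649 kg, ¥216,958.93):
Base rate for 87.05 is 7%.
Origin Zorune is the FTA partner but 87.05 is not on the preference list; base rate stands.
The additional-duty order on 87.05 targets Erimark, not Zorune; it does not apply.
Duty = ¥216,958.93 × 7% = ¥15,187.13.
Line 2 (85.70, Erimark, 2,343 units, ¥456,861.57):
Base rate for 85.70 is 19.5% + ¥0.26/unit.
85.70 has an FTA preferential rate, but origin Erimark is not Zorune; base rate stands.
Additional duty on 85.70 from Erimark: +49.1%. Applied ad valorem rate: 19.5% + 49.1% = 68.6%.
Duty = ¥456,861.57 × 68.6% + 2,343 × ¥0.26 = ¥314,016.22.
Total = ¥15,187.13 + ¥314,016.22 = ¥329,203.35.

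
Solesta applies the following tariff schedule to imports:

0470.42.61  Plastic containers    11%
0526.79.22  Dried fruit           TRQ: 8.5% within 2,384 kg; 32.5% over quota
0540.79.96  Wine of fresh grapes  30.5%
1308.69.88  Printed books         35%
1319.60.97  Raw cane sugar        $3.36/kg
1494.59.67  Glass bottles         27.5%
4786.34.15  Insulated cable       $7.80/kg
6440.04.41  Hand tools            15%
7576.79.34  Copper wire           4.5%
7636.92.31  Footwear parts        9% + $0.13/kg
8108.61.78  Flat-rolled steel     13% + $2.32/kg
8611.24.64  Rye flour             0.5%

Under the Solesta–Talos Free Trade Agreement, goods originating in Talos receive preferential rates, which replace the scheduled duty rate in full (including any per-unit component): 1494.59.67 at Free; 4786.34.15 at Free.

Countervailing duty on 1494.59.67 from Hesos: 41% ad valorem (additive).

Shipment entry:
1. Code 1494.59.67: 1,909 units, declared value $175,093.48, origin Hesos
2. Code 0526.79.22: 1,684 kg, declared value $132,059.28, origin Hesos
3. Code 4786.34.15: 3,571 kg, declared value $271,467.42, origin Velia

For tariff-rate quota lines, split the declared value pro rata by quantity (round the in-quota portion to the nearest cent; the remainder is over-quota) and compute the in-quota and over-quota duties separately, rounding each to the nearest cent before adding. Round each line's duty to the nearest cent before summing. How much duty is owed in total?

Line 1 (1494.59.67, Hesos, 1,909 units, $175,093.48):
Base rate for 1494.59.67 is 27.5%.
1494.59.67 has an FTA preferential rate, but origin Hesos is not Talos; base rate stands.
Additional duty on 1494.59.67 from Hesos: +41%. Applied ad valorem rate: 27.5% + 41% = 68.5%.
Duty = $175,093.48 × 68.5% = $119,939.03.
Line 2 (0526.79.22, Hesos, 1,684 kg, $132,059.28):
Code 0526.79.22 is under a tariff-rate quota (threshold 2,384 kg). Quantity 1,684 kg is within the quota, so the in-quota rate 8.5% applies to the full value.
Duty = $132,059.28 × 8.5% = $11,225.04.
Line 3 (4786.34.15, Velia, 3,571 kg, $271,467.42):
Base rate for 4786.34.15 is $7.80/kg.
4786.34.15 has an FTA preferential rate, but origin Velia is not Talos; base rate stands.
Duty = 3,571 × $7.80 = $27,853.80.
Total = $119,939.03 + $11,225.04 + $27,853.80 = $159,017.87.

$159,017.87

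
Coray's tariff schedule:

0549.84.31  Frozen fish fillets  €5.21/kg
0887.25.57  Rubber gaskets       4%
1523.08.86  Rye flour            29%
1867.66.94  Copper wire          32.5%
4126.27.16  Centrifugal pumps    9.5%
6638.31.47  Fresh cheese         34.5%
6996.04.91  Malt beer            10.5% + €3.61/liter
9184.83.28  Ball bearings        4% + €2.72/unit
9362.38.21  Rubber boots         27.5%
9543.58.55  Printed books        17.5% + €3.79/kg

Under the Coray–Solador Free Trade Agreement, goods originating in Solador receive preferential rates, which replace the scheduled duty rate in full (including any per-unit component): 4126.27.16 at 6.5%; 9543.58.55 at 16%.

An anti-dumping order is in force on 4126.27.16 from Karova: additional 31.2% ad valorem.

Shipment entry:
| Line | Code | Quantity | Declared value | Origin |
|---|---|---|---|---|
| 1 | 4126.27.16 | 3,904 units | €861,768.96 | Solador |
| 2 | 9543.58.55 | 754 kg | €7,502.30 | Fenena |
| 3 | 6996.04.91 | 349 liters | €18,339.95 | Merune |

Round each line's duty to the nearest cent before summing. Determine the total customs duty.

€63,371.12

Line 1 (4126.27.16, Solador, 3,904 units, €861,768.96):
Base rate for 4126.27.16 is 9.5%.
Origin Solador qualifies under the Coray–Solador agreement and 4126.27.16 is covered: preferential rate 6.5% applies instead.
The additional-duty order on 4126.27.16 targets Karova, not Solador; it does not apply.
Duty = €861,768.96 × 6.5% = €56,014.98.
Line 2 (9543.58.55, Fenena, 754 kg, €7,502.30):
Base rate for 9543.58.55 is 17.5% + €3.79/kg.
9543.58.55 has an FTA preferential rate, but origin Fenena is not Solador; base rate stands.
Duty = €7,502.30 × 17.5% + 754 × €3.79 = €4,170.56.
Line 3 (6996.04.91, Merune, 349 liters, €18,339.95):
Base rate for 6996.04.91 is 10.5% + €3.61/liter.
Duty = €18,339.95 × 10.5% + 349 × €3.61 = €3,185.58.
Total = €56,014.98 + €4,170.56 + €3,185.58 = €63,371.12.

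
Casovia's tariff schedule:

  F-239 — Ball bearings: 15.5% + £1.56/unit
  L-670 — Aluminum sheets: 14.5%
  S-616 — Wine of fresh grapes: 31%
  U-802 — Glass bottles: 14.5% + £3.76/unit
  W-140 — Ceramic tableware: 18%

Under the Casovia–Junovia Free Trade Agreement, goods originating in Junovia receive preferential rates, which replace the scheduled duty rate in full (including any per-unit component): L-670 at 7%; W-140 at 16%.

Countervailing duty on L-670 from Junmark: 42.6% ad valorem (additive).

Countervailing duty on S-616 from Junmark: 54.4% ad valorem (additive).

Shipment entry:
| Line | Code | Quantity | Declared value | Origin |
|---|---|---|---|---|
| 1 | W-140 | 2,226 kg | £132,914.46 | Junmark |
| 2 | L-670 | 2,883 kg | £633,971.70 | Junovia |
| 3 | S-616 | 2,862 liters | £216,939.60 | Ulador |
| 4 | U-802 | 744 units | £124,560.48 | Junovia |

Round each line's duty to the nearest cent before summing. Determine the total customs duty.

Line 1 (W-140, Junmark, 2,226 kg, £132,914.46):
Base rate for W-140 is 18%.
W-140 has an FTA preferential rate, but origin Junmark is not Junovia; base rate stands.
Duty = £132,914.46 × 18% = £23,924.60.
Line 2 (L-670, Junovia, 2,883 kg, £633,971.70):
Base rate for L-670 is 14.5%.
Origin Junovia qualifies under the Casovia–Junovia agreement and L-670 is covered: preferential rate 7% applies instead.
The additional-duty order on L-670 targets Junmark, not Junovia; it does not apply.
Duty = £633,971.70 × 7% = £44,378.02.
Line 3 (S-616, Ulador, 2,862 liters, £216,939.60):
Base rate for S-616 is 31%.
The additional-duty order on S-616 targets Junmark, not Ulador; it does not apply.
Duty = £216,939.60 × 31% = £67,251.28.
Line 4 (U-802, Junovia, 744 units, £124,560.48):
Base rate for U-802 is 14.5% + £3.76/unit.
Origin Junovia is the FTA partner but U-802 is not on the preference list; base rate stands.
Duty = £124,560.48 × 14.5% + 744 × £3.76 = £20,858.71.
Total = £23,924.60 + £44,378.02 + £67,251.28 + £20,858.71 = £156,412.61.

£156,412.61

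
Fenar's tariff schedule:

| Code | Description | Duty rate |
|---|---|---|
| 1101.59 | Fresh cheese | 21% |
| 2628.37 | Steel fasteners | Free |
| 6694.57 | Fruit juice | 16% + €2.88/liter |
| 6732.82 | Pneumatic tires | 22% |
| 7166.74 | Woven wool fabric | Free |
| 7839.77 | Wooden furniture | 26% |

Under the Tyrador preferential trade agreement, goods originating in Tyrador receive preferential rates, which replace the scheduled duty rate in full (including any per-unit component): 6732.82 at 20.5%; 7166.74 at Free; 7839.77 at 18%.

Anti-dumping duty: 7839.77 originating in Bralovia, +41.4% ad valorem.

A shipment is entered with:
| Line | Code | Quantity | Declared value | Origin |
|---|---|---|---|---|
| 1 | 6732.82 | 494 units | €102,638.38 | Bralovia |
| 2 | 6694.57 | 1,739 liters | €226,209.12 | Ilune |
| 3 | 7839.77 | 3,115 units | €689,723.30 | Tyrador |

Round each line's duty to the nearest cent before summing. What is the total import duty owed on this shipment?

€187,932.41

Line 1 (6732.82, Bralovia, 494 units, €102,638.38):
Base rate for 6732.82 is 22%.
6732.82 has an FTA preferential rate, but origin Bralovia is not Tyrador; base rate stands.
Duty = €102,638.38 × 22% = €22,580.44.
Line 2 (6694.57, Ilune, 1,739 liters, €226,209.12):
Base rate for 6694.57 is 16% + €2.88/liter.
Duty = €226,209.12 × 16% + 1,739 × €2.88 = €41,201.78.
Line 3 (7839.77, Tyrador, 3,115 units, €689,723.30):
Base rate for 7839.77 is 26%.
Origin Tyrador qualifies under the Fenar–Tyrador agreement and 7839.77 is covered: preferential rate 18% applies instead.
The additional-duty order on 7839.77 targets Bralovia, not Tyrador; it does not apply.
Duty = €689,723.30 × 18% = €124,150.19.
Total = €22,580.44 + €41,201.78 + €124,150.19 = €187,932.41.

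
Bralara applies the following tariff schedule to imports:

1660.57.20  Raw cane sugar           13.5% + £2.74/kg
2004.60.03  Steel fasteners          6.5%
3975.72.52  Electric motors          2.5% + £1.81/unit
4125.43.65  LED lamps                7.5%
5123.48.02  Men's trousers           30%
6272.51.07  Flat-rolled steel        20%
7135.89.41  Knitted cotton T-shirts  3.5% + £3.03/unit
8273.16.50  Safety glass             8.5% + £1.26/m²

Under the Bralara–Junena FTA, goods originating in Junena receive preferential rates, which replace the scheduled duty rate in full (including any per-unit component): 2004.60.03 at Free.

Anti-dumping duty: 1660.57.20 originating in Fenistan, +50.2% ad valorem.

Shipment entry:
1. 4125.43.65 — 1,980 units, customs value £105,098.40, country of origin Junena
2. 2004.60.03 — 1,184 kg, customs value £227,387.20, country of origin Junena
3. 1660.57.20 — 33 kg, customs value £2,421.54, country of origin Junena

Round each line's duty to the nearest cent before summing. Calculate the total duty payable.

Line 1 (4125.43.65, Junena, 1,980 units, £105,098.40):
Base rate for 4125.43.65 is 7.5%.
Origin Junena is the FTA partner but 4125.43.65 is not on the preference list; base rate stands.
Duty = £105,098.40 × 7.5% = £7,882.38.
Line 2 (2004.60.03, Junena, 1,184 kg, £227,387.20):
Base rate for 2004.60.03 is 6.5%.
Origin Junena qualifies under the Bralara–Junena agreement and 2004.60.03 is covered: preferential rate Free applies instead.
Duty = £227,387.20 × 0% = £0.00.
Line 3 (1660.57.20, Junena, 33 kg, £2,421.54):
Base rate for 1660.57.20 is 13.5% + £2.74/kg.
Origin Junena is the FTA partner but 1660.57.20 is not on the preference list; base rate stands.
The additional-duty order on 1660.57.20 targets Fenistan, not Junena; it does not apply.
Duty = £2,421.54 × 13.5% + 33 × £2.74 = £417.33.
Total = £7,882.38 + £0.00 + £417.33 = £8,299.71.

£8,299.71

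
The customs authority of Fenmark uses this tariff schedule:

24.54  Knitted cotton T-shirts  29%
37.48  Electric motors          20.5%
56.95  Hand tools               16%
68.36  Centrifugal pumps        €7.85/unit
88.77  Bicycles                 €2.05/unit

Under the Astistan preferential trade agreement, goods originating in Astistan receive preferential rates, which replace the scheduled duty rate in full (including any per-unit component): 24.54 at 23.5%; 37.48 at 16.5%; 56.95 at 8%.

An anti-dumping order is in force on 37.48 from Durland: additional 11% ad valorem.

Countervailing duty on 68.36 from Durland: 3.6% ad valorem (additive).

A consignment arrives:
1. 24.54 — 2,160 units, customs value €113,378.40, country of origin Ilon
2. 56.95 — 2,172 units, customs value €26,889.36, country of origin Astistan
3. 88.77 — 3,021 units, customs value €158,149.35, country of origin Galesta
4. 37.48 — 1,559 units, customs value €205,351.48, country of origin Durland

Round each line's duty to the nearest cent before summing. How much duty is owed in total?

€105,909.66

Line 1 (24.54, Ilon, 2,160 units, €113,378.40):
Base rate for 24.54 is 29%.
24.54 has an FTA preferential rate, but origin Ilon is not Astistan; base rate stands.
Duty = €113,378.40 × 29% = €32,879.74.
Line 2 (56.95, Astistan, 2,172 units, €26,889.36):
Base rate for 56.95 is 16%.
Origin Astistan qualifies under the Fenmark–Astistan agreement and 56.95 is covered: preferential rate 8% applies instead.
Duty = €26,889.36 × 8% = €2,151.15.
Line 3 (88.77, Galesta, 3,021 units, €158,149.35):
Base rate for 88.77 is €2.05/unit.
Duty = 3,021 × €2.05 = €6,193.05.
Line 4 (37.48, Durland, 1,559 units, €205,351.48):
Base rate for 37.48 is 20.5%.
37.48 has an FTA preferential rate, but origin Durland is not Astistan; base rate stands.
Additional duty on 37.48 from Durland: +11%. Applied ad valorem rate: 20.5% + 11% = 31.5%.
Duty = €205,351.48 × 31.5% = €64,685.72.
Total = €32,879.74 + €2,151.15 + €6,193.05 + €64,685.72 = €105,909.66.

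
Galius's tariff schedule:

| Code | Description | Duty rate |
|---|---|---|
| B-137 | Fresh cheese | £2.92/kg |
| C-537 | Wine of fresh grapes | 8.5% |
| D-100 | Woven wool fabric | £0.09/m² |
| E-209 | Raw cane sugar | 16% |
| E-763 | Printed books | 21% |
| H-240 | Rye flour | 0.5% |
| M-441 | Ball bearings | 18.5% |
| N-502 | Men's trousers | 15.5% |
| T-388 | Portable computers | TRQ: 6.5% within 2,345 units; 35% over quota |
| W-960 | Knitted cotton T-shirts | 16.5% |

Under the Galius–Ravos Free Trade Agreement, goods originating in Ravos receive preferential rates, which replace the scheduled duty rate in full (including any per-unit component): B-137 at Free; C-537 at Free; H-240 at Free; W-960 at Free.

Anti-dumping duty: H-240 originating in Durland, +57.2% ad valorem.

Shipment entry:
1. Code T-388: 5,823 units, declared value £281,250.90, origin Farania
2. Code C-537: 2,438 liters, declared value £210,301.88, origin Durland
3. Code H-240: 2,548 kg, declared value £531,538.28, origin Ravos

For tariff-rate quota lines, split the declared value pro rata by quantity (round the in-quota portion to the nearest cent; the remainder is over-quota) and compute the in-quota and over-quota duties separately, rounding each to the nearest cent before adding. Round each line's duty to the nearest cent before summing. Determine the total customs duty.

Line 1 (T-388, Farania, 5,823 units, £281,250.90):
Code T-388 is under a tariff-rate quota (threshold 2,345 units). In-quota: 2,345 units at 6.5%; over-quota: 3,478 units at 35%.
Pro-rata value split: in-quota = £281,250.90 × 2,345/5,823 = £113,263.50; over-quota = £281,250.90 − £113,263.50 = £167,987.40.
In-quota duty = £113,263.50 × 6.5% = £7,362.13. Over-quota duty = £167,987.40 × 35% = £58,795.59.
Line duty = £7,362.13 + £58,795.59 = £66,157.72.
Line 2 (C-537, Durland, 2,438 liters, £210,301.88):
Base rate for C-537 is 8.5%.
C-537 has an FTA preferential rate, but origin Durland is not Ravos; base rate stands.
Duty = £210,301.88 × 8.5% = £17,875.66.
Line 3 (H-240, Ravos, 2,548 kg, £531,538.28):
Base rate for H-240 is 0.5%.
Origin Ravos qualifies under the Galius–Ravos agreement and H-240 is covered: preferential rate Free applies instead.
The additional-duty order on H-240 targets Durland, not Ravos; it does not apply.
Duty = £531,538.28 × 0% = £0.00.
Total = £66,157.72 + £17,875.66 + £0.00 = £84,033.38.

£84,033.38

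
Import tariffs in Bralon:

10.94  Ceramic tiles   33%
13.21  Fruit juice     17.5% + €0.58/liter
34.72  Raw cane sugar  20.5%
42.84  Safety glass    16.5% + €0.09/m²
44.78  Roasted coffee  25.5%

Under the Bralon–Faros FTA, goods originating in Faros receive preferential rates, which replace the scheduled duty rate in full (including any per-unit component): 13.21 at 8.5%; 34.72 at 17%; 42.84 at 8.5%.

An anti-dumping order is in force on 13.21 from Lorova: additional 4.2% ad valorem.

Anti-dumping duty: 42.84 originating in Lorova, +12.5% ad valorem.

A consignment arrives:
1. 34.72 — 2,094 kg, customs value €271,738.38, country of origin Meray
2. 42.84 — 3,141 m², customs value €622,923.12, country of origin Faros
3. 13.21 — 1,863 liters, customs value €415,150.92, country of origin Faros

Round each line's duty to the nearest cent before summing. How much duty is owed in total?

€143,942.67

Line 1 (34.72, Meray, 2,094 kg, €271,738.38):
Base rate for 34.72 is 20.5%.
34.72 has an FTA preferential rate, but origin Meray is not Faros; base rate stands.
Duty = €271,738.38 × 20.5% = €55,706.37.
Line 2 (42.84, Faros, 3,141 m², €622,923.12):
Base rate for 42.84 is 16.5% + €0.09/m².
Origin Faros qualifies under the Bralon–Faros agreement and 42.84 is covered: preferential rate 8.5% applies instead.
The additional-duty order on 42.84 targets Lorova, not Faros; it does not apply.
Duty = €622,923.12 × 8.5% = €52,948.47.
Line 3 (13.21, Faros, 1,863 liters, €415,150.92):
Base rate for 13.21 is 17.5% + €0.58/liter.
Origin Faros qualifies under the Bralon–Faros agreement and 13.21 is covered: preferential rate 8.5% applies instead.
The additional-duty order on 13.21 targets Lorova, not Faros; it does not apply.
Duty = €415,150.92 × 8.5% = €35,287.83.
Total = €55,706.37 + €52,948.47 + €35,287.83 = €143,942.67.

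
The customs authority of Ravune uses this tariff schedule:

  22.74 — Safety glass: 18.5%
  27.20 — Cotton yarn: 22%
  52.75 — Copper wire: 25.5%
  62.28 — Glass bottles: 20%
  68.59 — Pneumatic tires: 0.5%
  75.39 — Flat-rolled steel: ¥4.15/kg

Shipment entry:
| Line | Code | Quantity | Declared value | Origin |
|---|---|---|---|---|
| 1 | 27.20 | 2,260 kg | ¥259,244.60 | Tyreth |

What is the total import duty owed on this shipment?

Line 1 (27.20, Tyreth, 2,260 kg, ¥259,244.60):
Base rate for 27.20 is 22%.
Duty = ¥259,244.60 × 22% = ¥57,033.81.

¥57,033.81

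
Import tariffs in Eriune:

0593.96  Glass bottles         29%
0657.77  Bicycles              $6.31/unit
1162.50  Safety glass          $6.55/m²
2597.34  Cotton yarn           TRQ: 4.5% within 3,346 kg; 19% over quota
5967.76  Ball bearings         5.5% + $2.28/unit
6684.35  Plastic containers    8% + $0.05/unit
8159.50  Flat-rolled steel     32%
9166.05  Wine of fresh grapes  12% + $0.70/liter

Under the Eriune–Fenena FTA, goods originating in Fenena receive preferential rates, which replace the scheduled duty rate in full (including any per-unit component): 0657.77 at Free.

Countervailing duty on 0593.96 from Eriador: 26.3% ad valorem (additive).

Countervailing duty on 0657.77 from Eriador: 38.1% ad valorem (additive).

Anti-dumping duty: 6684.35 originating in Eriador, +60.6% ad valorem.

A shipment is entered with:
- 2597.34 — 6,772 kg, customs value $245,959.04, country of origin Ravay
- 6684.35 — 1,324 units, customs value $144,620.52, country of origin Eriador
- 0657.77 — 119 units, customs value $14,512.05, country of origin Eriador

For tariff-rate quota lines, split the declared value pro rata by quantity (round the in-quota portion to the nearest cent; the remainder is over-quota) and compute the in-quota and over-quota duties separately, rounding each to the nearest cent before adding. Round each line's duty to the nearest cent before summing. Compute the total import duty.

$134,666.70

Line 1 (2597.34, Ravay, 6,772 kg, $245,959.04):
Code 2597.34 is under a tariff-rate quota (threshold 3,346 kg). In-quota: 3,346 kg at 4.5%; over-quota: 3,426 kg at 19%.
Pro-rata value split: in-quota = $245,959.04 × 3,346/6,772 = $121,526.72; over-quota = $245,959.04 − $121,526.72 = $124,432.32.
In-quota duty = $121,526.72 × 4.5% = $5,468.70. Over-quota duty = $124,432.32 × 19% = $23,642.14.
Line duty = $5,468.70 + $23,642.14 = $29,110.84.
Line 2 (6684.35, Eriador, 1,324 units, $144,620.52):
Base rate for 6684.35 is 8% + $0.05/unit.
Additional duty on 6684.35 from Eriador: +60.6%. Applied ad valorem rate: 8% + 60.6% = 68.6%.
Duty = $144,620.52 × 68.6% + 1,324 × $0.05 = $99,275.88.
Line 3 (0657.77, Eriador, 119 units, $14,512.05):
Base rate for 0657.77 is $6.31/unit.
0657.77 has an FTA preferential rate, but origin Eriador is not Fenena; base rate stands.
Additional duty on 0657.77 from Eriador: +38.1% ad valorem. Applied ad valorem rate = 38.1%.
Duty = $14,512.05 × 38.1% + 119 × $6.31 = $6,279.98.
Total = $29,110.84 + $99,275.88 + $6,279.98 = $134,666.70.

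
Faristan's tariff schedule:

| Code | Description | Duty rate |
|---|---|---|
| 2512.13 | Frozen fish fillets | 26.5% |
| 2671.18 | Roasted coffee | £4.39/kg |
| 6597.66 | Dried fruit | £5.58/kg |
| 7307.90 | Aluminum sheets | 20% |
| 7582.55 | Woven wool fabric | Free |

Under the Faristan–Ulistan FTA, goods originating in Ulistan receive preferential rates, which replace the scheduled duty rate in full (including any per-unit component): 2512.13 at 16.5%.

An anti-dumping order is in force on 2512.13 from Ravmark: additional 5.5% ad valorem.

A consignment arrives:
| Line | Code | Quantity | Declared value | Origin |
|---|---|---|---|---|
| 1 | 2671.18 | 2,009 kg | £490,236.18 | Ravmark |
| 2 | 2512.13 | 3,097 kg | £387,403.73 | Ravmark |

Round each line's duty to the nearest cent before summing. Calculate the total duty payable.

£132,788.70

Line 1 (2671.18, Ravmark, 2,009 kg, £490,236.18):
Base rate for 2671.18 is £4.39/kg.
Duty = 2,009 × £4.39 = £8,819.51.
Line 2 (2512.13, Ravmark, 3,097 kg, £387,403.73):
Base rate for 2512.13 is 26.5%.
2512.13 has an FTA preferential rate, but origin Ravmark is not Ulistan; base rate stands.
Additional duty on 2512.13 from Ravmark: +5.5%. Applied ad valorem rate: 26.5% + 5.5% = 32%.
Duty = £387,403.73 × 32% = £123,969.19.
Total = £8,819.51 + £123,969.19 = £132,788.70.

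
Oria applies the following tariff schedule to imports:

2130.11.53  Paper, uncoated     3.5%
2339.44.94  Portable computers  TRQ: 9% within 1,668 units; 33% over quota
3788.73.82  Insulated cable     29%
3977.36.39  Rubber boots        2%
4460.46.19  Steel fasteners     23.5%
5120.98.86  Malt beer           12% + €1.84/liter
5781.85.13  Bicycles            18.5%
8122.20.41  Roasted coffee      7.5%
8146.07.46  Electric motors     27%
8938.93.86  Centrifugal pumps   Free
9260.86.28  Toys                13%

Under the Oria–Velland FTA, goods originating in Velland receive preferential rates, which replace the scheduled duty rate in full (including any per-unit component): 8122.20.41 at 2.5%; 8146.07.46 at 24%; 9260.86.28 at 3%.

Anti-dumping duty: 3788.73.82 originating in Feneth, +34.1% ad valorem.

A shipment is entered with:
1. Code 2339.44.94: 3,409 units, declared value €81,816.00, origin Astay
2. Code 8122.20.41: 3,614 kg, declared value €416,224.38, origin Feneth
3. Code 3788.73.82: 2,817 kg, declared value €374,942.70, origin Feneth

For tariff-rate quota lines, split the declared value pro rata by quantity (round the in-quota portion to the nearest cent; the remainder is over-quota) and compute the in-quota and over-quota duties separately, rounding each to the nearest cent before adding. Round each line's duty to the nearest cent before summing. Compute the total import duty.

Line 1 (2339.44.94, Astay, 3,409 units, €81,816.00):
Code 2339.44.94 is under a tariff-rate quota (threshold 1,668 units). In-quota: 1,668 units at 9%; over-quota: 1,741 units at 33%.
Pro-rata value split: in-quota = €81,816.00 × 1,668/3,409 = €40,032.00; over-quota = €81,816.00 − €40,032.00 = €41,784.00.
In-quota duty = €40,032.00 × 9% = €3,602.88. Over-quota duty = €41,784.00 × 33% = €13,788.72.
Line duty = €3,602.88 + €13,788.72 = €17,391.60.
Line 2 (8122.20.41, Feneth, 3,614 kg, €416,224.38):
Base rate for 8122.20.41 is 7.5%.
8122.20.41 has an FTA preferential rate, but origin Feneth is not Velland; base rate stands.
Duty = €416,224.38 × 7.5% = €31,216.83.
Line 3 (3788.73.82, Feneth, 2,817 kg, €374,942.70):
Base rate for 3788.73.82 is 29%.
Additional duty on 3788.73.82 from Feneth: +34.1%. Applied ad valorem rate: 29% + 34.1% = 63.1%.
Duty = €374,942.70 × 63.1% = €236,588.84.
Total = €17,391.60 + €31,216.83 + €236,588.84 = €285,197.27.

€285,197.27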